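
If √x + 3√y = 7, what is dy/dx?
Apply d/dx to both sides, remembering that y depends on x. Each occurrence of y therefore brings in a y' = dy/dx via the chain rule.

With F(x, y) equal to the left-hand side minus the right, differentiate F term by term:
  d/dx[√(x)] = 1/(2√(x))
  d/dx[3√(y)] = 3·y'/(2√(y))
  d/dx[-7] = 0
Adding these up, d/dx[F] = 0 becomes
  (1/(2√(x))) + (3/(2√(y)))·y' = 0,
so isolating y',
  dy/dx = -(1/(2√(x)))/(3/(2√(y))) = -√(y)/(3√(x))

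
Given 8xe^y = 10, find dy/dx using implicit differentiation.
Differentiate the relation implicitly: treat y = y(x) and apply the chain rule, so every y-derivative picks up a y' = dy/dx factor.

With everything moved to the left-hand side, differentiate term by term:
  d/dx[8x·e^(y)] = 8x·y'·e^(y) + 8e^(y)
  d/dx[-10] = 0

Separating the contributions that come from x directly and those that come through y:
  without y':      8e^(y)
  multiplying y':  8x·e^(y)

so (8e^(y)) + (8x·e^(y))·y' = 0, and therefore
  dy/dx = -(8e^(y))/(8x·e^(y)) = -1/x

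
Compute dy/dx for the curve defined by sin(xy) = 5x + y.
Differentiate the relation implicitly: treat y = y(x) and apply the chain rule, so every y-derivative picks up a y' = dy/dx factor.

With everything moved to the left-hand side, differentiate term by term:
  d/dx[-5x] = -5
  d/dx[-y] = -y'
  d/dx[sin(xy)] = (x·y' + y)·cos(xy)

Separating the contributions that come from x directly and those that come through y:
  without y':      y·cos(xy) - 5
  multiplying y':  x·cos(xy) - 1

so (y·cos(xy) - 5) + (x·cos(xy) - 1)·y' = 0, and therefore
  dy/dx = -(y·cos(xy) - 5)/(x·cos(xy) - 1) = (-y·cos(xy) + 5)/(x·cos(xy) - 1)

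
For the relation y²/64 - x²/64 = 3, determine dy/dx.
Differentiate both sides with respect to x, treating y as y(x). By the chain rule, any term containing y contributes a factor of y' = dy/dx when we differentiate it.

Move every term to one side and write the relation as F(x, y) = 0. Term by term,
  d/dx[-x^2/64] = -x/32
  d/dx[y^2/64] = y·y'/32
  d/dx[-3] = 0

The pieces without y' make up ∂F/∂x and the coefficient of y' is ∂F/∂y:
  ∂F/∂x = -x/32,
  ∂F/∂y = y/32.

Since d/dx[F] = ∂F/∂x + (∂F/∂y)·y' = 0, solve for y':
  (∂F/∂y)·y' = -∂F/∂x
  dy/dx = -(∂F/∂x)/(∂F/∂y) = -(-x/32)/(y/32) = x/y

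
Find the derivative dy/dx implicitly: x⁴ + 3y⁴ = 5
Apply d/dx to both sides, remembering that y depends on x. Each occurrence of y therefore brings in a y' = dy/dx via the chain rule.

With F(x, y) equal to the left-hand side minus the right, differentiate F term by term:
  d/dx[x^4] = 4x^3
  d/dx[3y^4] = 12y^3·y'
  d/dx[-5] = 0
Adding these up, d/dx[F] = 0 becomes
  (4x^3) + (12y^3)·y' = 0,
so isolating y',
  dy/dx = -(4x^3)/(12y^3) = -x^3/(3y^3)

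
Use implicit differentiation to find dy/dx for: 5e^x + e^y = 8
Take d/dx of both sides. Since y is implicitly a function of x, the chain rule attaches a y' = dy/dx factor whenever we differentiate through y.

Set F(x, y) = (left side) − (right side), so the curve is F = 0. Differentiating each term of F:
  d/dx[5e^(x)] = 5e^(x)
  d/dx[e^(y)] = y'·e^(y)
  d/dx[-8] = 0

Collecting, the y'-free part is the partial derivative in x and the y' coefficient is the partial derivative in y:
  ∂F/∂x = 5e^(x)
  ∂F/∂y = e^(y)

so d/dx[F(x, y(x))] = ∂F/∂x + (∂F/∂y)·y' = 0. Rearranging,
  dy/dx = -(∂F/∂x)/(∂F/∂y) = -(5e^(x))/(e^(y)) = -5e^(x - y)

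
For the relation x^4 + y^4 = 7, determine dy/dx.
Differentiate the relation implicitly: treat y = y(x) and apply the chain rule, so every y-derivative picks up a y' = dy/dx factor.

With everything moved to the left-hand side, differentiate term by term:
  d/dx[x^4] = 4x^3
  d/dx[y^4] = 4y^3·y'
  d/dx[-7] = 0

Separating the contributions that come from x directly and those that come through y:
  without y':      4x^3
  multiplying y':  4y^3

so (4x^3) + (4y^3)·y' = 0, and therefore
  dy/dx = -(4x^3)/(4y^3) = -x^3/y^3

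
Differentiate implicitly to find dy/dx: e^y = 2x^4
Apply d/dx to both sides, remembering that y depends on x. Each occurrence of y therefore brings in a y' = dy/dx via the chain rule.

With F(x, y) equal to the left-hand side minus the right, differentiate F term by term:
  d/dx[-2x^4] = -8x^3
  d/dx[e^(y)] = y'·e^(y)
Adding these up, d/dx[F] = 0 becomes
  (-8x^3) + (e^(y))·y' = 0,
so isolating y',
  dy/dx = -(-8x^3)/(e^(y)) = 8x^3e^(-y)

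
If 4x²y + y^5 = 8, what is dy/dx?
Differentiate both sides with respect to x, treating y as y(x). By the chain rule, any term containing y contributes a factor of y' = dy/dx when we differentiate it.

Move every term to one side and write the relation as F(x, y) = 0. Term by term,
  d/dx[4x^2y] = 4x^2·y' + 8xy
  d/dx[y^5] = 5y^4·y'
  d/dx[-8] = 0

The pieces without y' make up ∂F/∂x and the coefficient of y' is ∂F/∂y:
  ∂F/∂x = 8xy,
  ∂F/∂y = 4x^2 + 5y^4.

Since d/dx[F] = ∂F/∂x + (∂F/∂y)·y' = 0, solve for y':
  (∂F/∂y)·y' = -∂F/∂x
  dy/dx = -(∂F/∂x)/(∂F/∂y) = -(8xy)/(4x^2 + 5y^4) = -8xy/(4x^2 + 5y^4)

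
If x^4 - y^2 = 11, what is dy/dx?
Differentiate the relation implicitly: treat y = y(x) and apply the chain rule, so every y-derivative picks up a y' = dy/dx factor.

With everything moved to the left-hand side, differentiate term by term:
  d/dx[x^4] = 4x^3
  d/dx[-y^2] = -2y·y'
  d/dx[-11] = 0

Separating the contributions that come from x directly and those that come through y:
  without y':      4x^3
  multiplying y':  -2y

so (4x^3) + (-2y)·y' = 0, and therefore
  dy/dx = -(4x^3)/(-2y) = 2x^3/y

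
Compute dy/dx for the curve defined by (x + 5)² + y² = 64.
Differentiate the relation implicitly: treat y = y(x) and apply the chain rule, so every y-derivative picks up a y' = dy/dx factor.

With everything moved to the left-hand side, differentiate term by term:
  d/dx[y^2] = 2y·y'
  d/dx[(x + 5)^2] = 2x + 10
  d/dx[-64] = 0

Separating the contributions that come from x directly and those that come through y:
  without y':      2x + 10
  multiplying y':  2y

so (2x + 10) + (2y)·y' = 0, and therefore
  dy/dx = -(2x + 10)/(2y) = (-x - 5)/y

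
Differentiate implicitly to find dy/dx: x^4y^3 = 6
Differentiate both sides with respect to x, treating y as y(x). By the chain rule, any term containing y contributes a factor of y' = dy/dx when we differentiate it.

Move every term to one side and write the relation as F(x, y) = 0. Term by term,
  d/dx[x^4y^3] = 3x^4y^2·y' + 4x^3y^3
  d/dx[-6] = 0

The pieces without y' make up ∂F/∂x and the coefficient of y' is ∂F/∂y:
  ∂F/∂x = 4x^3y^3,
  ∂F/∂y = 3x^4y^2.

Since d/dx[F] = ∂F/∂x + (∂F/∂y)·y' = 0, solve for y':
  (∂F/∂y)·y' = -∂F/∂x
  dy/dx = -(∂F/∂x)/(∂F/∂y) = -(4x^3y^3)/(3x^4y^2) = -4y/(3x)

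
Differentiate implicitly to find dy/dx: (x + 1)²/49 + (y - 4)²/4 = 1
Differentiate the relation implicitly: treat y = y(x) and apply the chain rule, so every y-derivative picks up a y' = dy/dx factor.

With everything moved to the left-hand side, differentiate term by term:
  d/dx[(x + 1)^2/49] = 2x/49 + 2/49
  d/dx[(y - 4)^2/4] = y'(y - 4)/2
  d/dx[-1] = 0

Separating the contributions that come from x directly and those that come through y:
  without y':      2x/49 + 2/49
  multiplying y':  y/2 - 2

so (2x/49 + 2/49) + (y/2 - 2)·y' = 0, and therefore
  dy/dx = -(2x/49 + 2/49)/(y/2 - 2)
        = -(2(x + 1)/49)/((y - 4)/2) = 4(-x - 1)/(49(y - 4))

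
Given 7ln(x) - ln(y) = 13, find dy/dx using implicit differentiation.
Differentiate the relation implicitly: treat y = y(x) and apply the chain rule, so every y-derivative picks up a y' = dy/dx factor.

With everything moved to the left-hand side, differentiate term by term:
  d/dx[7ln(x)] = 7/x
  d/dx[-ln(y)] = -y'/y
  d/dx[-13] = 0

Separating the contributions that come from x directly and those that come through y:
  without y':      7/x
  multiplying y':  -1/y

so (7/x) + (-1/y)·y' = 0, and therefore
  dy/dx = -(7/x)/(-1/y) = 7y/x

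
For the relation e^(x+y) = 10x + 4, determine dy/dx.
Apply d/dx to both sides, remembering that y depends on x. Each occurrence of y therefore brings in a y' = dy/dx via the chain rule.

With F(x, y) equal to the left-hand side minus the right, differentiate F term by term:
  d/dx[-10x] = -10
  d/dx[e^(x + y)] = (y' + 1)·e^(x + y)
  d/dx[-4] = 0
Adding these up, d/dx[F] = 0 becomes
  (e^(x + y) - 10) + (e^(x + y))·y' = 0,
so isolating y',
  dy/dx = -(e^(x + y) - 10)/(e^(x + y)) = 10e^(-x - y) - 1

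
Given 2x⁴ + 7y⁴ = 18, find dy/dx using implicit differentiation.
Differentiate the relation implicitly: treat y = y(x) and apply the chain rule, so every y-derivative picks up a y' = dy/dx factor.

With everything moved to the left-hand side, differentiate term by term:
  d/dx[2x^4] = 8x^3
  d/dx[7y^4] = 28y^3·y'
  d/dx[-18] = 0

Separating the contributions that come from x directly and those that come through y:
  without y':      8x^3
  multiplying y':  28y^3

so (8x^3) + (28y^3)·y' = 0, and therefore
  dy/dx = -(8x^3)/(28y^3) = -2x^3/(7y^3)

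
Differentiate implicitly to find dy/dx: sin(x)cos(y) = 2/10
Differentiate the relation implicitly: treat y = y(x) and apply the chain rule, so every y-derivative picks up a y' = dy/dx factor.

With everything moved to the left-hand side, differentiate term by term:
  d/dx[sin(x)·cos(y)] = -y'·sin(x)·sin(y) + cos(x)·cos(y)
  d/dx[-1/5] = 0

Separating the contributions that come from x directly and those that come through y:
  without y':      cos(x)·cos(y)
  multiplying y':  -sin(x)·sin(y)

so (cos(x)·cos(y)) + (-sin(x)·sin(y))·y' = 0, and therefore
  dy/dx = -(cos(x)·cos(y))/(-sin(x)·sin(y)) = 1/(tan(x)·tan(y))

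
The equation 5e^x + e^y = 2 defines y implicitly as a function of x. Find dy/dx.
Apply d/dx to both sides, remembering that y depends on x. Each occurrence of y therefore brings in a y' = dy/dx via the chain rule.

With F(x, y) equal to the left-hand side minus the right, differentiate F term by term:
  d/dx[5e^(x)] = 5e^(x)
  d/dx[e^(y)] = y'·e^(y)
  d/dx[-2] = 0
Adding these up, d/dx[F] = 0 becomes
  (5e^(x)) + (e^(y))·y' = 0,
so isolating y',
  dy/dx = -(5e^(x))/(e^(y)) = -5e^(x - y)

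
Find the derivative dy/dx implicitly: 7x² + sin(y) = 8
Apply d/dx to both sides, remembering that y depends on x. Each occurrence of y therefore brings in a y' = dy/dx via the chain rule.

With F(x, y) equal to the left-hand side minus the right, differentiate F term by term:
  d/dx[7x^2] = 14x
  d/dx[sin(y)] = y'·cos(y)
  d/dx[-8] = 0
Adding these up, d/dx[F] = 0 becomes
  (14x) + (cos(y))·y' = 0,
so isolating y',
  dy/dx = -(14x)/(cos(y)) = -14x/cos(y)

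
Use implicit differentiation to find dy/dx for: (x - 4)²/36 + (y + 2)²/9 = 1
Apply d/dx to both sides, remembering that y depends on x. Each occurrence of y therefore brings in a y' = dy/dx via the chain rule.

With F(x, y) equal to the left-hand side minus the right, differentiate F term by term:
  d/dx[(x - 4)^2/36] = x/18 - 2/9
  d/dx[(y + 2)^2/9] = 2·y'(y + 2)/9
  d/dx[-1] = 0
Adding these up, d/dx[F] = 0 becomes
  (x/18 - 2/9) + (2y/9 + 4/9)·y' = 0,
so isolating y',
  dy/dx = -(x/18 - 2/9)/(2y/9 + 4/9)
        = -((x - 4)/18)/(2(y + 2)/9) = (4 - x)/(4(y + 2))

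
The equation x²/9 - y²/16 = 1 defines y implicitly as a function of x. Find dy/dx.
Differentiate both sides with respect to x, treating y as y(x). By the chain rule, any term containing y contributes a factor of y' = dy/dx when we differentiate it.

Move every term to one side and write the relation as F(x, y) = 0. Term by term,
  d/dx[x^2/9] = 2x/9
  d/dx[-y^2/16] = -y·y'/8
  d/dx[-1] = 0

The pieces without y' make up ∂F/∂x and the coefficient of y' is ∂F/∂y:
  ∂F/∂x = 2x/9,
  ∂F/∂y = -y/8.

Since d/dx[F] = ∂F/∂x + (∂F/∂y)·y' = 0, solve for y':
  (∂F/∂y)·y' = -∂F/∂x
  dy/dx = -(∂F/∂x)/(∂F/∂y) = -(2x/9)/(-y/8) = 16x/(9y)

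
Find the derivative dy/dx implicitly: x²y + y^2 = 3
Apply d/dx to both sides, remembering that y depends on x. Each occurrence of y therefore brings in a y' = dy/dx via the chain rule.

With F(x, y) equal to the left-hand side minus the right, differentiate F term by term:
  d/dx[x^2y] = x^2·y' + 2xy
  d/dx[y^2] = 2y·y'
  d/dx[-3] = 0
Adding these up, d/dx[F] = 0 becomes
  (2xy) + (x^2 + 2y)·y' = 0,
so isolating y',
  dy/dx = -(2xy)/(x^2 + 2y) = -2xy/(x^2 + 2y)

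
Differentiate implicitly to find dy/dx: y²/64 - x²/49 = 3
Take d/dx of both sides. Since y is implicitly a function of x, the chain rule attaches a y' = dy/dx factor whenever we differentiate through y.

Set F(x, y) = (left side) − (right side), so the curve is F = 0. Differentiating each term of F:
  d/dx[-x^2/49] = -2x/49
  d/dx[y^2/64] = y·y'/32
  d/dx[-3] = 0

Collecting, the y'-free part is the partial derivative in x and the y' coefficient is the partial derivative in y:
  ∂F/∂x = -2x/49
  ∂F/∂y = y/32

so d/dx[F(x, y(x))] = ∂F/∂x + (∂F/∂y)·y' = 0. Rearranging,
  dy/dx = -(∂F/∂x)/(∂F/∂y) = -(-2x/49)/(y/32) = 64x/(49y)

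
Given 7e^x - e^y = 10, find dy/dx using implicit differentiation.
Differentiate both sides with respect to x, treating y as y(x). By the chain rule, any term containing y contributes a factor of y' = dy/dx when we differentiate it.

Move every term to one side and write the relation as F(x, y) = 0. Term by term,
  d/dx[7e^(x)] = 7e^(x)
  d/dx[-e^(y)] = -y'·e^(y)
  d/dx[-10] = 0

The pieces without y' make up ∂F/∂x and the coefficient of y' is ∂F/∂y:
  ∂F/∂x = 7e^(x),
  ∂F/∂y = -e^(y).

Since d/dx[F] = ∂F/∂x + (∂F/∂y)·y' = 0, solve for y':
  (∂F/∂y)·y' = -∂F/∂x
  dy/dx = -(∂F/∂x)/(∂F/∂y) = -(7e^(x))/(-e^(y)) = 7e^(x - y)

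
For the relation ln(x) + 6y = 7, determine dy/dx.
Apply d/dx to both sides, remembering that y depends on x. Each occurrence of y therefore brings in a y' = dy/dx via the chain rule.

With F(x, y) equal to the left-hand side minus the right, differentiate F term by term:
  d/dx[6y] = 6·y'
  d/dx[ln(x)] = 1/x
  d/dx[-7] = 0
Adding these up, d/dx[F] = 0 becomes
  (1/x) + (6)·y' = 0,
so isolating y',
  dy/dx = -(1/x)/(6) = -1/(6x)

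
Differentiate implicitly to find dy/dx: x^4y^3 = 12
Differentiate both sides with respect to x, treating y as y(x). By the chain rule, any term containing y contributes a factor of y' = dy/dx when we differentiate it.

Move every term to one side and write the relation as F(x, y) = 0. Term by term,
  d/dx[x^4y^3] = 3x^4y^2·y' + 4x^3y^3
  d/dx[-12] = 0

The pieces without y' make up ∂F/∂x and the coefficient of y' is ∂F/∂y:
  ∂F/∂x = 4x^3y^3,
  ∂F/∂y = 3x^4y^2.

Since d/dx[F] = ∂F/∂x + (∂F/∂y)·y' = 0, solve for y':
  (∂F/∂y)·y' = -∂F/∂x
  dy/dx = -(∂F/∂x)/(∂F/∂y) = -(4x^3y^3)/(3x^4y^2) = -4y/(3x)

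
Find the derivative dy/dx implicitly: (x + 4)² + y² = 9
Apply d/dx to both sides, remembering that y depends on x. Each occurrence of y therefore brings in a y' = dy/dx via the chain rule.

With F(x, y) equal to the left-hand side minus the right, differentiate F term by term:
  d/dx[y^2] = 2y·y'
  d/dx[(x + 4)^2] = 2x + 8
  d/dx[-9] = 0
Adding these up, d/dx[F] = 0 becomes
  (2x + 8) + (2y)·y' = 0,
so isolating y',
  dy/dx = -(2x + 8)/(2y) = (-x - 4)/y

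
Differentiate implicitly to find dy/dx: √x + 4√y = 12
Differentiate the relation implicitly: treat y = y(x) and apply the chain rule, so every y-derivative picks up a y' = dy/dx factor.

With everything moved to the left-hand side, differentiate term by term:
  d/dx[√(x)] = 1/(2√(x))
  d/dx[4√(y)] = 2·y'/√(y)
  d/dx[-12] = 0

Separating the contributions that come from x directly and those that come through y:
  without y':      1/(2√(x))
  multiplying y':  2/√(y)

so (1/(2√(x))) + (2/√(y))·y' = 0, and therefore
  dy/dx = -(1/(2√(x)))/(2/√(y)) = -√(y)/(4√(x))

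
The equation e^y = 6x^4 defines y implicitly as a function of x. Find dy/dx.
Apply d/dx to both sides, remembering that y depends on x. Each occurrence of y therefore brings in a y' = dy/dx via the chain rule.

With F(x, y) equal to the left-hand side minus the right, differentiate F term by term:
  d/dx[-6x^4] = -24x^3
  d/dx[e^(y)] = y'·e^(y)
Adding these up, d/dx[F] = 0 becomes
  (-24x^3) + (e^(y))·y' = 0,
so isolating y',
  dy/dx = -(-24x^3)/(e^(y)) = 24x^3e^(-y)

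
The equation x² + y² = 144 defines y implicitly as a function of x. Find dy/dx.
Apply d/dx to both sides, remembering that y depends on x. Each occurrence of y therefore brings in a y' = dy/dx via the chain rule.

With F(x, y) equal to the left-hand side minus the right, differentiate F term by term:
  d/dx[x^2] = 2x
  d/dx[y^2] = 2y·y'
  d/dx[-144] = 0
Adding these up, d/dx[F] = 0 becomes
  (2x) + (2y)·y' = 0,
so isolating y',
  dy/dx = -(2x)/(2y) = -x/y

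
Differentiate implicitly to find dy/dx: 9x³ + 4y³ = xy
Differentiate the relation implicitly: treat y = y(x) and apply the chain rule, so every y-derivative picks up a y' = dy/dx factor.

With everything moved to the left-hand side, differentiate term by term:
  d/dx[9x^3] = 27x^2
  d/dx[-xy] = -x·y' - y
  d/dx[4y^3] = 12y^2·y'

Separating the contributions that come from x directly and those that come through y:
  without y':      27x^2 - y
  multiplying y':  -x + 12y^2

so (27x^2 - y) + (-x + 12y^2)·y' = 0, and therefore
  dy/dx = -(27x^2 - y)/(-x + 12y^2) = (27x^2 - y)/(x - 12y^2)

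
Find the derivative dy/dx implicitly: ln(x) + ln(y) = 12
Take d/dx of both sides. Since y is implicitly a function of x, the chain rule attaches a y' = dy/dx factor whenever we differentiate through y.

Set F(x, y) = (left side) − (right side), so the curve is F = 0. Differentiating each term of F:
  d/dx[ln(x)] = 1/x
  d/dx[ln(y)] = y'/y
  d/dx[-12] = 0

Collecting, the y'-free part is the partial derivative in x and the y' coefficient is the partial derivative in y:
  ∂F/∂x = 1/x
  ∂F/∂y = 1/y

so d/dx[F(x, y(x))] = ∂F/∂x + (∂F/∂y)·y' = 0. Rearranging,
  dy/dx = -(∂F/∂x)/(∂F/∂y) = -(1/x)/(1/y) = -y/x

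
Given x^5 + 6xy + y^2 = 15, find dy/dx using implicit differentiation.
Take d/dx of both sides. Since y is implicitly a function of x, the chain rule attaches a y' = dy/dx factor whenever we differentiate through y.

Set F(x, y) = (left side) − (right side), so the curve is F = 0. Differentiating each term of F:
  d/dx[x^5] = 5x^4
  d/dx[6xy] = 6x·y' + 6y
  d/dx[y^2] = 2y·y'
  d/dx[-15] = 0

Collecting, the y'-free part is the partial derivative in x and the y' coefficient is the partial derivative in y:
  ∂F/∂x = 5x^4 + 6y
  ∂F/∂y = 6x + 2y

so d/dx[F(x, y(x))] = ∂F/∂x + (∂F/∂y)·y' = 0. Rearranging,
  dy/dx = -(∂F/∂x)/(∂F/∂y) = -(5x^4 + 6y)/(6x + 2y) = (-5x^4 - 6y)/(2(3x + y))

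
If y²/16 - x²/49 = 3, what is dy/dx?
Differentiate both sides with respect to x, treating y as y(x). By the chain rule, any term containing y contributes a factor of y' = dy/dx when we differentiate it.

Move every term to one side and write the relation as F(x, y) = 0. Term by term,
  d/dx[-x^2/49] = -2x/49
  d/dx[y^2/16] = y·y'/8
  d/dx[-3] = 0

The pieces without y' make up ∂F/∂x and the coefficient of y' is ∂F/∂y:
  ∂F/∂x = -2x/49,
  ∂F/∂y = y/8.

Since d/dx[F] = ∂F/∂x + (∂F/∂y)·y' = 0, solve for y':
  (∂F/∂y)·y' = -∂F/∂x
  dy/dx = -(∂F/∂x)/(∂F/∂y) = -(-2x/49)/(y/8) = 16x/(49y)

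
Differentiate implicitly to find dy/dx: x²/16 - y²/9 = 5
Differentiate the relation implicitly: treat y = y(x) and apply the chain rule, so every y-derivative picks up a y' = dy/dx factor.

With everything moved to the left-hand side, differentiate term by term:
  d/dx[x^2/16] = x/8
  d/dx[-y^2/9] = -2y·y'/9
  d/dx[-5] = 0

Separating the contributions that come from x directly and those that come through y:
  without y':      x/8
  multiplying y':  -2y/9

so (x/8) + (-2y/9)·y' = 0, and therefore
  dy/dx = -(x/8)/(-2y/9) = 9x/(16y)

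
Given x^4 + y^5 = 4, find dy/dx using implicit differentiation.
Differentiate both sides with respect to x, treating y as y(x). By the chain rule, any term containing y contributes a factor of y' = dy/dx when we differentiate it.

Move every term to one side and write the relation as F(x, y) = 0. Term by term,
  d/dx[x^4] = 4x^3
  d/dx[y^5] = 5y^4·y'
  d/dx[-4] = 0

The pieces without y' make up ∂F/∂x and the coefficient of y' is ∂F/∂y:
  ∂F/∂x = 4x^3,
  ∂F/∂y = 5y^4.

Since d/dx[F] = ∂F/∂x + (∂F/∂y)·y' = 0, solve for y':
  (∂F/∂y)·y' = -∂F/∂x
  dy/dx = -(∂F/∂x)/(∂F/∂y) = -(4x^3)/(5y^4) = -4x^3/(5y^4)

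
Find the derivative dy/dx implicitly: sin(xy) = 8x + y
Differentiate both sides with respect to x, treating y as y(x). By the chain rule, any term containing y contributes a factor of y' = dy/dx when we differentiate it.

Move every term to one side and write the relation as F(x, y) = 0. Term by term,
  d/dx[-8x] = -8
  d/dx[-y] = -y'
  d/dx[sin(xy)] = (x·y' + y)·cos(xy)

The pieces without y' make up ∂F/∂x and the coefficient of y' is ∂F/∂y:
  ∂F/∂x = y·cos(xy) - 8,
  ∂F/∂y = x·cos(xy) - 1.

Since d/dx[F] = ∂F/∂x + (∂F/∂y)·y' = 0, solve for y':
  (∂F/∂y)·y' = -∂F/∂x
  dy/dx = -(∂F/∂x)/(∂F/∂y) = -(y·cos(xy) - 8)/(x·cos(xy) - 1) = (-y·cos(xy) + 8)/(x·cos(xy) - 1)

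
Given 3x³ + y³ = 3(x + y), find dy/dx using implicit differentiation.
Take d/dx of both sides. Since y is implicitly a function of x, the chain rule attaches a y' = dy/dx factor whenever we differentiate through y.

Set F(x, y) = (left side) − (right side), so the curve is F = 0. Differentiating each term of F:
  d/dx[3x^3] = 9x^2
  d/dx[-3x] = -3
  d/dx[y^3] = 3y^2·y'
  d/dx[-3y] = -3·y'

Collecting, the y'-free part is the partial derivative in x and the y' coefficient is the partial derivative in y:
  ∂F/∂x = 9x^2 - 3
  ∂F/∂y = 3y^2 - 3

so d/dx[F(x, y(x))] = ∂F/∂x + (∂F/∂y)·y' = 0. Rearranging,
  dy/dx = -(∂F/∂x)/(∂F/∂y) = -(9x^2 - 3)/(3y^2 - 3) = (1 - 3x^2)/(y^2 - 1)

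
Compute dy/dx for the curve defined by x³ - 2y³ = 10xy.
Differentiate the relation implicitly: treat y = y(x) and apply the chain rule, so every y-derivative picks up a y' = dy/dx factor.

With everything moved to the left-hand side, differentiate term by term:
  d/dx[x^3] = 3x^2
  d/dx[-10xy] = -10x·y' - 10y
  d/dx[-2y^3] = -6y^2·y'

Separating the contributions that come from x directly and those that come through y:
  without y':      3x^2 - 10y
  multiplying y':  -10x - 6y^2

so (3x^2 - 10y) + (-10x - 6y^2)·y' = 0, and therefore
  dy/dx = -(3x^2 - 10y)/(-10x - 6y^2) = (3x^2 - 10y)/(2(5x + 3y^2))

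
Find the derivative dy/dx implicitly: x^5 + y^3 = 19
Take d/dx of both sides. Since y is implicitly a function of x, the chain rule attaches a y' = dy/dx factor whenever we differentiate through y.

Set F(x, y) = (left side) − (right side), so the curve is F = 0. Differentiating each term of F:
  d/dx[x^5] = 5x^4
  d/dx[y^3] = 3y^2·y'
  d/dx[-19] = 0

Collecting, the y'-free part is the partial derivative in x and the y' coefficient is the partial derivative in y:
  ∂F/∂x = 5x^4
  ∂F/∂y = 3y^2

so d/dx[F(x, y(x))] = ∂F/∂x + (∂F/∂y)·y' = 0. Rearranging,
  dy/dx = -(∂F/∂x)/(∂F/∂y) = -(5x^4)/(3y^2) = -5x^4/(3y^2)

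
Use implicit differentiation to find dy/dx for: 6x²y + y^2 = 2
Differentiate both sides with respect to x, treating y as y(x). By the chain rule, any term containing y contributes a factor of y' = dy/dx when we differentiate it.

Move every term to one side and write the relation as F(x, y) = 0. Term by term,
  d/dx[6x^2y] = 6x^2·y' + 12xy
  d/dx[y^2] = 2y·y'
  d/dx[-2] = 0

The pieces without y' make up ∂F/∂x and the coefficient of y' is ∂F/∂y:
  ∂F/∂x = 12xy,
  ∂F/∂y = 6x^2 + 2y.

Since d/dx[F] = ∂F/∂x + (∂F/∂y)·y' = 0, solve for y':
  (∂F/∂y)·y' = -∂F/∂x
  dy/dx = -(∂F/∂x)/(∂F/∂y) = -(12xy)/(6x^2 + 2y) = -6xy/(3x^2 + y)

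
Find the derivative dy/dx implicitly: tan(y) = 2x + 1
Apply d/dx to both sides, remembering that y depends on x. Each occurrence of y therefore brings in a y' = dy/dx via the chain rule.

With F(x, y) equal to the left-hand side minus the right, differentiate F term by term:
  d/dx[-2x] = -2
  d/dx[tan(y)] = y'(tan(y)^2 + 1)
  d/dx[-1] = 0
Adding these up, d/dx[F] = 0 becomes
  (-2) + (tan(y)^2 + 1)·y' = 0,
so isolating y',
  dy/dx = -(-2)/(tan(y)^2 + 1) = 2cos(y)^2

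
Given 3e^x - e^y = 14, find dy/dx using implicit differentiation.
Differentiate both sides with respect to x, treating y as y(x). By the chain rule, any term containing y contributes a factor of y' = dy/dx when we differentiate it.

Move every term to one side and write the relation as F(x, y) = 0. Term by term,
  d/dx[3e^(x)] = 3e^(x)
  d/dx[-e^(y)] = -y'·e^(y)
  d/dx[-14] = 0

The pieces without y' make up ∂F/∂x and the coefficient of y' is ∂F/∂y:
  ∂F/∂x = 3e^(x),
  ∂F/∂y = -e^(y).

Since d/dx[F] = ∂F/∂x + (∂F/∂y)·y' = 0, solve for y':
  (∂F/∂y)·y' = -∂F/∂x
  dy/dx = -(∂F/∂x)/(∂F/∂y) = -(3e^(x))/(-e^(y)) = 3e^(x - y)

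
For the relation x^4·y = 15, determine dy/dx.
Differentiate the relation implicitly: treat y = y(x) and apply the chain rule, so every y-derivative picks up a y' = dy/dx factor.

With everything moved to the left-hand side, differentiate term by term:
  d/dx[x^4y] = x^4·y' + 4x^3y
  d/dx[-15] = 0

Separating the contributions that come from x directly and those that come through y:
  without y':      4x^3y
  multiplying y':  x^4

so (4x^3y) + (x^4)·y' = 0, and therefore
  dy/dx = -(4x^3y)/(x^4) = -4y/x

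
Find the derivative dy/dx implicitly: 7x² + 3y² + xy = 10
Differentiate both sides with respect to x, treating y as y(x). By the chain rule, any term containing y contributes a factor of y' = dy/dx when we differentiate it.

Move every term to one side and write the relation as F(x, y) = 0. Term by term,
  d/dx[7x^2] = 14x
  d/dx[xy] = x·y' + y
  d/dx[3y^2] = 6y·y'
  d/dx[-10] = 0

The pieces without y' make up ∂F/∂x and the coefficient of y' is ∂F/∂y:
  ∂F/∂x = 14x + y,
  ∂F/∂y = x + 6y.

Since d/dx[F] = ∂F/∂x + (∂F/∂y)·y' = 0, solve for y':
  (∂F/∂y)·y' = -∂F/∂x
  dy/dx = -(∂F/∂x)/(∂F/∂y) = -(14x + y)/(x + 6y) = (-14x - y)/(x + 6y)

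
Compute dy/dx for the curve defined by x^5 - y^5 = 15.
Differentiate the relation implicitly: treat y = y(x) and apply the chain rule, so every y-derivative picks up a y' = dy/dx factor.

With everything moved to the left-hand side, differentiate term by term:
  d/dx[x^5] = 5x^4
  d/dx[-y^5] = -5y^4·y'
  d/dx[-15] = 0

Separating the contributions that come from x directly and those that come through y:
  without y':      5x^4
  multiplying y':  -5y^4

so (5x^4) + (-5y^4)·y' = 0, and therefore
  dy/dx = -(5x^4)/(-5y^4) = x^4/y^4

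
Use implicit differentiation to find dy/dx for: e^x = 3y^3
Differentiate both sides with respect to x, treating y as y(x). By the chain rule, any term containing y contributes a factor of y' = dy/dx when we differentiate it.

Move every term to one side and write the relation as F(x, y) = 0. Term by term,
  d/dx[-3y^3] = -9y^2·y'
  d/dx[e^(x)] = e^(x)

The pieces without y' make up ∂F/∂x and the coefficient of y' is ∂F/∂y:
  ∂F/∂x = e^(x),
  ∂F/∂y = -9y^2.

Since d/dx[F] = ∂F/∂x + (∂F/∂y)·y' = 0, solve for y':
  (∂F/∂y)·y' = -∂F/∂x
  dy/dx = -(∂F/∂x)/(∂F/∂y) = -(e^(x))/(-9y^2) = e^(x)/(9y^2)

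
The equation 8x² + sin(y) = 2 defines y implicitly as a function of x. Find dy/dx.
Apply d/dx to both sides, remembering that y depends on x. Each occurrence of y therefore brings in a y' = dy/dx via the chain rule.

With F(x, y) equal to the left-hand side minus the right, differentiate F term by term:
  d/dx[8x^2] = 16x
  d/dx[sin(y)] = y'·cos(y)
  d/dx[-2] = 0
Adding these up, d/dx[F] = 0 becomes
  (16x) + (cos(y))·y' = 0,
so isolating y',
  dy/dx = -(16x)/(cos(y)) = -16x/cos(y)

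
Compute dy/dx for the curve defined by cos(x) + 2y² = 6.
Apply d/dx to both sides, remembering that y depends on x. Each occurrence of y therefore brings in a y' = dy/dx via the chain rule.

With F(x, y) equal to the left-hand side minus the right, differentiate F term by term:
  d/dx[2y^2] = 4y·y'
  d/dx[cos(x)] = -sin(x)
  d/dx[-6] = 0
Adding these up, d/dx[F] = 0 becomes
  (-sin(x)) + (4y)·y' = 0,
so isolating y',
  dy/dx = -(-sin(x))/(4y) = sin(x)/(4y)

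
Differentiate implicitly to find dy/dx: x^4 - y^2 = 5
Apply d/dx to both sides, remembering that y depends on x. Each occurrence of y therefore brings in a y' = dy/dx via the chain rule.

With F(x, y) equal to the left-hand side minus the right, differentiate F term by term:
  d/dx[x^4] = 4x^3
  d/dx[-y^2] = -2y·y'
  d/dx[-5] = 0
Adding these up, d/dx[F] = 0 becomes
  (4x^3) + (-2y)·y' = 0,
so isolating y',
  dy/dx = -(4x^3)/(-2y) = 2x^3/y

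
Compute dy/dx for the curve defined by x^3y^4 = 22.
Differentiate both sides with respect to x, treating y as y(x). By the chain rule, any term containing y contributes a factor of y' = dy/dx when we differentiate it.

Move every term to one side and write the relation as F(x, y) = 0. Term by term,
  d/dx[x^3y^4] = 4x^3y^3·y' + 3x^2y^4
  d/dx[-22] = 0

The pieces without y' make up ∂F/∂x and the coefficient of y' is ∂F/∂y:
  ∂F/∂x = 3x^2y^4,
  ∂F/∂y = 4x^3y^3.

Since d/dx[F] = ∂F/∂x + (∂F/∂y)·y' = 0, solve for y':
  (∂F/∂y)·y' = -∂F/∂x
  dy/dx = -(∂F/∂x)/(∂F/∂y) = -(3x^2y^4)/(4x^3y^3) = -3y/(4x)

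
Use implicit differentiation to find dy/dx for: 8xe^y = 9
Differentiate the relation implicitly: treat y = y(x) and apply the chain rule, so every y-derivative picks up a y' = dy/dx factor.

With everything moved to the left-hand side, differentiate term by term:
  d/dx[8x·e^(y)] = 8x·y'·e^(y) + 8e^(y)
  d/dx[-9] = 0

Separating the contributions that come from x directly and those that come through y:
  without y':      8e^(y)
  multiplying y':  8x·e^(y)

so (8e^(y)) + (8x·e^(y))·y' = 0, and therefore
  dy/dx = -(8e^(y))/(8x·e^(y)) = -1/x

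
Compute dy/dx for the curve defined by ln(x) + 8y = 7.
Take d/dx of both sides. Since y is implicitly a function of x, the chain rule attaches a y' = dy/dx factor whenever we differentiate through y.

Set F(x, y) = (left side) − (right side), so the curve is F = 0. Differentiating each term of F:
  d/dx[8y] = 8·y'
  d/dx[ln(x)] = 1/x
  d/dx[-7] = 0

Collecting, the y'-free part is the partial derivative in x and the y' coefficient is the partial derivative in y:
  ∂F/∂x = 1/x
  ∂F/∂y = 8

so d/dx[F(x, y(x))] = ∂F/∂x + (∂F/∂y)·y' = 0. Rearranging,
  dy/dx = -(∂F/∂x)/(∂F/∂y) = -(1/x)/(8) = -1/(8x)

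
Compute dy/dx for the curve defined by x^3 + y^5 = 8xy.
Take d/dx of both sides. Since y is implicitly a function of x, the chain rule attaches a y' = dy/dx factor whenever we differentiate through y.

Set F(x, y) = (left side) − (right side), so the curve is F = 0. Differentiating each term of F:
  d/dx[x^3] = 3x^2
  d/dx[-8xy] = -8x·y' - 8y
  d/dx[y^5] = 5y^4·y'

Collecting, the y'-free part is the partial derivative in x and the y' coefficient is the partial derivative in y:
  ∂F/∂x = 3x^2 - 8y
  ∂F/∂y = -8x + 5y^4

so d/dx[F(x, y(x))] = ∂F/∂x + (∂F/∂y)·y' = 0. Rearranging,
  dy/dx = -(∂F/∂x)/(∂F/∂y) = -(3x^2 - 8y)/(-8x + 5y^4) = (3x^2 - 8y)/(8x - 5y^4)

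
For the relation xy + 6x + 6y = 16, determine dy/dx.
Differentiate the relation implicitly: treat y = y(x) and apply the chain rule, so every y-derivative picks up a y' = dy/dx factor.

With everything moved to the left-hand side, differentiate term by term:
  d/dx[xy] = x·y' + y
  d/dx[6x] = 6
  d/dx[6y] = 6·y'
  d/dx[-16] = 0

Separating the contributions that come from x directly and those that come through y:
  without y':      y + 6
  multiplying y':  x + 6

so (y + 6) + (x + 6)·y' = 0, and therefore
  dy/dx = -(y + 6)/(x + 6) = (-y - 6)/(x + 6)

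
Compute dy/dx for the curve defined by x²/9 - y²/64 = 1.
Apply d/dx to both sides, remembering that y depends on x. Each occurrence of y therefore brings in a y' = dy/dx via the chain rule.

With F(x, y) equal to the left-hand side minus the right, differentiate F term by term:
  d/dx[x^2/9] = 2x/9
  d/dx[-y^2/64] = -y·y'/32
  d/dx[-1] = 0
Adding these up, d/dx[F] = 0 becomes
  (2x/9) + (-y/32)·y' = 0,
so isolating y',
  dy/dx = -(2x/9)/(-y/32) = 64x/(9y)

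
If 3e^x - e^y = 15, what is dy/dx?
Take d/dx of both sides. Since y is implicitly a function of x, the chain rule attaches a y' = dy/dx factor whenever we differentiate through y.

Set F(x, y) = (left side) − (right side), so the curve is F = 0. Differentiating each term of F:
  d/dx[3e^(x)] = 3e^(x)
  d/dx[-e^(y)] = -y'·e^(y)
  d/dx[-15] = 0

Collecting, the y'-free part is the partial derivative in x and the y' coefficient is the partial derivative in y:
  ∂F/∂x = 3e^(x)
  ∂F/∂y = -e^(y)

so d/dx[F(x, y(x))] = ∂F/∂x + (∂F/∂y)·y' = 0. Rearranging,
  dy/dx = -(∂F/∂x)/(∂F/∂y) = -(3e^(x))/(-e^(y)) = 3e^(x - y)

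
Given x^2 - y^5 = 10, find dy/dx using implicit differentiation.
Differentiate the relation implicitly: treat y = y(x) and apply the chain rule, so every y-derivative picks up a y' = dy/dx factor.

With everything moved to the left-hand side, differentiate term by term:
  d/dx[x^2] = 2x
  d/dx[-y^5] = -5y^4·y'
  d/dx[-10] = 0

Separating the contributions that come from x directly and those that come through y:
  without y':      2x
  multiplying y':  -5y^4

so (2x) + (-5y^4)·y' = 0, and therefore
  dy/dx = -(2x)/(-5y^4) = 2x/(5y^4)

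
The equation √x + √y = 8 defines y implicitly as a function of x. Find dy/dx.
Apply d/dx to both sides, remembering that y depends on x. Each occurrence of y therefore brings in a y' = dy/dx via the chain rule.

With F(x, y) equal to the left-hand side minus the right, differentiate F term by term:
  d/dx[√(x)] = 1/(2√(x))
  d/dx[√(y)] = y'/(2√(y))
  d/dx[-8] = 0
Adding these up, d/dx[F] = 0 becomes
  (1/(2√(x))) + (1/(2√(y)))·y' = 0,
so isolating y',
  dy/dx = -(1/(2√(x)))/(1/(2√(y))) = -√(y)/√(x)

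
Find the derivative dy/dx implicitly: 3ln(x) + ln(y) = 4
Apply d/dx to both sides, remembering that y depends on x. Each occurrence of y therefore brings in a y' = dy/dx via the chain rule.

With F(x, y) equal to the left-hand side minus the right, differentiate F term by term:
  d/dx[3ln(x)] = 3/x
  d/dx[ln(y)] = y'/y
  d/dx[-4] = 0
Adding these up, d/dx[F] = 0 becomes
  (3/x) + (1/y)·y' = 0,
so isolating y',
  dy/dx = -(3/x)/(1/y) = -3y/x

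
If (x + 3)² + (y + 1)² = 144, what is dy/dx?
Differentiate both sides with respect to x, treating y as y(x). By the chain rule, any term containing y contributes a factor of y' = dy/dx when we differentiate it.

Move every term to one side and write the relation as F(x, y) = 0. Term by term,
  d/dx[(x + 3)^2] = 2x + 6
  d/dx[(y + 1)^2] = 2·y'(y + 1)
  d/dx[-144] = 0

The pieces without y' make up ∂F/∂x and the coefficient of y' is ∂F/∂y:
  ∂F/∂x = 2x + 6,
  ∂F/∂y = 2y + 2.

Since d/dx[F] = ∂F/∂x + (∂F/∂y)·y' = 0, solve for y':
  (∂F/∂y)·y' = -∂F/∂x
  dy/dx = -(∂F/∂x)/(∂F/∂y) = -(2x + 6)/(2y + 2) = (-x - 3)/(y + 1)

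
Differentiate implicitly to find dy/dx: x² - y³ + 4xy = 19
Differentiate both sides with respect to x, treating y as y(x). By the chain rule, any term containing y contributes a factor of y' = dy/dx when we differentiate it.

Move every term to one side and write the relation as F(x, y) = 0. Term by term,
  d/dx[x^2] = 2x
  d/dx[4xy] = 4x·y' + 4y
  d/dx[-y^3] = -3y^2·y'
  d/dx[-19] = 0

The pieces without y' make up ∂F/∂x and the coefficient of y' is ∂F/∂y:
  ∂F/∂x = 2x + 4y,
  ∂F/∂y = 4x - 3y^2.

Since d/dx[F] = ∂F/∂x + (∂F/∂y)·y' = 0, solve for y':
  (∂F/∂y)·y' = -∂F/∂x
  dy/dx = -(∂F/∂x)/(∂F/∂y) = -(2x + 4y)/(4x - 3y^2) = 2(-x - 2y)/(4x - 3y^2)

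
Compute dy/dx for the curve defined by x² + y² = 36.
Differentiate the relation implicitly: treat y = y(x) and apply the chain rule, so every y-derivative picks up a y' = dy/dx factor.

With everything moved to the left-hand side, differentiate term by term:
  d/dx[x^2] = 2x
  d/dx[y^2] = 2y·y'
  d/dx[-36] = 0

Separating the contributions that come from x directly and those that come through y:
  without y':      2x
  multiplying y':  2y

so (2x) + (2y)·y' = 0, and therefore
  dy/dx = -(2x)/(2y) = -x/y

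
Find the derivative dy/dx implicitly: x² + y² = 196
Differentiate the relation implicitly: treat y = y(x) and apply the chain rule, so every y-derivative picks up a y' = dy/dx factor.

With everything moved to the left-hand side, differentiate term by term:
  d/dx[x^2] = 2x
  d/dx[y^2] = 2y·y'
  d/dx[-196] = 0

Separating the contributions that come from x directly and those that come through y:
  without y':      2x
  multiplying y':  2y

so (2x) + (2y)·y' = 0, and therefore
  dy/dx = -(2x)/(2y) = -x/y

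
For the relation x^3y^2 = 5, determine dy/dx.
Differentiate the relation implicitly: treat y = y(x) and apply the chain rule, so every y-derivative picks up a y' = dy/dx factor.

With everything moved to the left-hand side, differentiate term by term:
  d/dx[x^3y^2] = 2x^3y·y' + 3x^2y^2
  d/dx[-5] = 0

Separating the contributions that come from x directly and those that come through y:
  without y':      3x^2y^2
  multiplying y':  2x^3y

so (3x^2y^2) + (2x^3y)·y' = 0, and therefore
  dy/dx = -(3x^2y^2)/(2x^3y) = -3y/(2x)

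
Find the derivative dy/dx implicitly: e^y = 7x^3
Apply d/dx to both sides, remembering that y depends on x. Each occurrence of y therefore brings in a y' = dy/dx via the chain rule.

With F(x, y) equal to the left-hand side minus the right, differentiate F term by term:
  d/dx[-7x^3] = -21x^2
  d/dx[e^(y)] = y'·e^(y)
Adding these up, d/dx[F] = 0 becomes
  (-21x^2) + (e^(y))·y' = 0,
so isolating y',
  dy/dx = -(-21x^2)/(e^(y)) = 21x^2e^(-y)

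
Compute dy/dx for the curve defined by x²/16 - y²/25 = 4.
Differentiate the relation implicitly: treat y = y(x) and apply the chain rule, so every y-derivative picks up a y' = dy/dx factor.

With everything moved to the left-hand side, differentiate term by term:
  d/dx[x^2/16] = x/8
  d/dx[-y^2/25] = -2y·y'/25
  d/dx[-4] = 0

Separating the contributions that come from x directly and those that come through y:
  without y':      x/8
  multiplying y':  -2y/25

so (x/8) + (-2y/25)·y' = 0, and therefore
  dy/dx = -(x/8)/(-2y/25) = 25x/(16y)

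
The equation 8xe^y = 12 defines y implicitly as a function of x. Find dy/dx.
Differentiate both sides with respect to x, treating y as y(x). By the chain rule, any term containing y contributes a factor of y' = dy/dx when we differentiate it.

Move every term to one side and write the relation as F(x, y) = 0. Term by term,
  d/dx[8x·e^(y)] = 8x·y'·e^(y) + 8e^(y)
  d/dx[-12] = 0

The pieces without y' make up ∂F/∂x and the coefficient of y' is ∂F/∂y:
  ∂F/∂x = 8e^(y),
  ∂F/∂y = 8x·e^(y).

Since d/dx[F] = ∂F/∂x + (∂F/∂y)·y' = 0, solve for y':
  (∂F/∂y)·y' = -∂F/∂x
  dy/dx = -(∂F/∂x)/(∂F/∂y) = -(8e^(y))/(8x·e^(y)) = -1/x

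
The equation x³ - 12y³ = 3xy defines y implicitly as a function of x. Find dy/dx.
Differentiate the relation implicitly: treat y = y(x) and apply the chain rule, so every y-derivative picks up a y' = dy/dx factor.

With everything moved to the left-hand side, differentiate term by term:
  d/dx[x^3] = 3x^2
  d/dx[-3xy] = -3x·y' - 3y
  d/dx[-12y^3] = -36y^2·y'

Separating the contributions that come from x directly and those that come through y:
  without y':      3x^2 - 3y
  multiplying y':  -3x - 36y^2

so (3x^2 - 3y) + (-3x - 36y^2)·y' = 0, and therefore
  dy/dx = -(3x^2 - 3y)/(-3x - 36y^2) = (x^2 - y)/(x + 12y^2)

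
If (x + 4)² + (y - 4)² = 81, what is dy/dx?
Take d/dx of both sides. Since y is implicitly a function of x, the chain rule attaches a y' = dy/dx factor whenever we differentiate through y.

Set F(x, y) = (left side) − (right side), so the curve is F = 0. Differentiating each term of F:
  d/dx[(x + 4)^2] = 2x + 8
  d/dx[(y - 4)^2] = 2·y'(y - 4)
  d/dx[-81] = 0

Collecting, the y'-free part is the partial derivative in x and the y' coefficient is the partial derivative in y:
  ∂F/∂x = 2x + 8
  ∂F/∂y = 2y - 8

so d/dx[F(x, y(x))] = ∂F/∂x + (∂F/∂y)·y' = 0. Rearranging,
  dy/dx = -(∂F/∂x)/(∂F/∂y) = -(2x + 8)/(2y - 8) = (-x - 4)/(y - 4)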